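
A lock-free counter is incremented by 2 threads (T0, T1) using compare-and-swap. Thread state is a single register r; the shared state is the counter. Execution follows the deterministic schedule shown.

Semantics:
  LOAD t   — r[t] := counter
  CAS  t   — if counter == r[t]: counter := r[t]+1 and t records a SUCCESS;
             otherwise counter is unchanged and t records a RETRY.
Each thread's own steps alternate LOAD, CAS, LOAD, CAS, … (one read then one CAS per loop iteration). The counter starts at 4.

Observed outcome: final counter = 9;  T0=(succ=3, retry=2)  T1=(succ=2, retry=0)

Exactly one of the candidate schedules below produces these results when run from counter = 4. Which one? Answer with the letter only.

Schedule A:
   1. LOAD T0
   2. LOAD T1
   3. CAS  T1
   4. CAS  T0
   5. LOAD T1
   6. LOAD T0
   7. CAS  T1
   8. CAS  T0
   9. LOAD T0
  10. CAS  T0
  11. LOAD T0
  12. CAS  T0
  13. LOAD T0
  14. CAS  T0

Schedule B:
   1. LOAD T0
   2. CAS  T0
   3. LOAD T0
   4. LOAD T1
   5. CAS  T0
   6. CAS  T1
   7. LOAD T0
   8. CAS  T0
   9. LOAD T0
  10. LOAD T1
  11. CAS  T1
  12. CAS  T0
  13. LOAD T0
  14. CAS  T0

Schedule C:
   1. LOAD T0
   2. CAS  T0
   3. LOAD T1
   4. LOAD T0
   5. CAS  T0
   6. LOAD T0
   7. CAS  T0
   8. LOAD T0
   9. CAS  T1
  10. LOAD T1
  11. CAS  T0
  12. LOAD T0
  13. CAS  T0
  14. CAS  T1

A

Run A:
#1 T0 reads 4
#2 T1 reads 4
#3 T1 CAS(4→5) writes; counter now 5
#4 T0 CAS(4→5) fails; counter now 5
#5 T1 reads 5
#6 T0 reads 5
#7 T1 CAS(5→6) writes; counter now 6
#8 T0 CAS(5→6) fails; counter now 6
#9 T0 reads 6
#10 T0 CAS(6→7) writes; counter now 7
#11 T0 reads 7
#12 T0 CAS(7→8) writes; counter now 8
#13 T0 reads 8
#14 T0 CAS(8→9) writes; counter now 9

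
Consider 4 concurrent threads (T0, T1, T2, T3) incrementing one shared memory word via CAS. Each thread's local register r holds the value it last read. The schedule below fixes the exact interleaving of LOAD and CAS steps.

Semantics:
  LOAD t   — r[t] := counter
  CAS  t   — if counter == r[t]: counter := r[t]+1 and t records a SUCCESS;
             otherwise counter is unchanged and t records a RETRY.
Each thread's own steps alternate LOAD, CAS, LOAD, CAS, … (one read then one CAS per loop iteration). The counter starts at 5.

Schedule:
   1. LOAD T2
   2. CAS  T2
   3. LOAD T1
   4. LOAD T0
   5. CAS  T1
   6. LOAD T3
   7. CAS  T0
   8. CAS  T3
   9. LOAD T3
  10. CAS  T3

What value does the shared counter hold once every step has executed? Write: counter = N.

counter = 9

1. LOAD T2 → mem=5 r[T2]=5 [LOAD]
2. CAS T2 → mem=6 r[T2]=5 [OK]
3. LOAD T1 → mem=6 r[T1]=6 [LOAD]
4. LOAD T0 → mem=6 r[T0]=6 [LOAD]
5. CAS T1 → mem=7 r[T1]=6 [OK]
6. LOAD T3 → mem=7 r[T3]=7 [LOAD]
7. CAS T0 → mem=7 r[T0]=6 [RETRY]
8. CAS T3 → mem=8 r[T3]=7 [OK]
9. LOAD T3 → mem=8 r[T3]=8 [LOAD]
10. CAS T3 → mem=9 r[T3]=8 [OK]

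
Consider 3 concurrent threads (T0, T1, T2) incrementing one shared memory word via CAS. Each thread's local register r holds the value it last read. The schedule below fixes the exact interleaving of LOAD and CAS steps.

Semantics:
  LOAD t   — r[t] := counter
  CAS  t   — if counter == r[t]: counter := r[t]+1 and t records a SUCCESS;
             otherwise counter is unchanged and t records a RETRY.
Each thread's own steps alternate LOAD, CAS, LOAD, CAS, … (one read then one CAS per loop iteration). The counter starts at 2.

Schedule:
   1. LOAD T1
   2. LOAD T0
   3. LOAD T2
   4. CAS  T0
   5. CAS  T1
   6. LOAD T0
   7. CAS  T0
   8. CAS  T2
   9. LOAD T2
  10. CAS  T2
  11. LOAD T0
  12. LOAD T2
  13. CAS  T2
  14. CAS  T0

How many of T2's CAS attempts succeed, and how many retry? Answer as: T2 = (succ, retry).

[1] T1.load  rd  (counter 2, T1.r 2)
[2] T0.load  rd  (counter 2, T0.r 2)
[3] T2.load  rd  (counter 2, T2.r 2)
[4] T0.cas  hit  (counter 3, T0.r 2)
[5] T1.cas  miss  (counter 3, T1.r 2)
[6] T0.load  rd  (counter 3, T0.r 3)
[7] T0.cas  hit  (counter 4, T0.r 3)
[8] T2.cas  miss  (counter 4, T2.r 2)
[9] T2.load  rd  (counter 4, T2.r 4)
[10] T2.cas  hit  (counter 5, T2.r 4)
[11] T0.load  rd  (counter 5, T0.r 5)
[12] T2.load  rd  (counter 5, T2.r 5)
[13] T2.cas  hit  (counter 6, T2.r 5)
[14] T0.cas  miss  (counter 6, T0.r 5)

T2 = (2, 1)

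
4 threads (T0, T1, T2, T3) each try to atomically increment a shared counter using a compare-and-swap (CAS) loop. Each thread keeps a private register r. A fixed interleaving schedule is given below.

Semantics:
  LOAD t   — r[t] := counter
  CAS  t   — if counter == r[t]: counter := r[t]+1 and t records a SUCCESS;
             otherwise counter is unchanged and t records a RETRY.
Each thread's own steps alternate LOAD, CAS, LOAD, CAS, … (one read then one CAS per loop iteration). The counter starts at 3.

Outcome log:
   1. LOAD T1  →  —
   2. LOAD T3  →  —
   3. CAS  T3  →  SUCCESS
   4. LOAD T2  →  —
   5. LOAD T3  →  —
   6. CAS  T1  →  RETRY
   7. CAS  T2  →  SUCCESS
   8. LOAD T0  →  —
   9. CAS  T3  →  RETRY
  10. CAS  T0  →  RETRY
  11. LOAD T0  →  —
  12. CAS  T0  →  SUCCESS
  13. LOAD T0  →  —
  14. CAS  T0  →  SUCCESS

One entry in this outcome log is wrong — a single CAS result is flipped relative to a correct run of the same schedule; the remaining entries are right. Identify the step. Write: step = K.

Re-executing:
T1 LOAD — after: cnt=3, r=3 — load
T3 LOAD — after: cnt=3, r=3 — load
T3 CAS — after: cnt=4, r=3 — ok
T2 LOAD — after: cnt=4, r=4 — load
T3 LOAD — after: cnt=4, r=4 — load
T1 CAS — after: cnt=4, r=3 — retry
T2 CAS — after: cnt=5, r=4 — ok
T0 LOAD — after: cnt=5, r=5 — load
T3 CAS — after: cnt=5, r=4 — retry
T0 CAS — after: cnt=6, r=5 — ok
T0 LOAD — after: cnt=6, r=6 — load
T0 CAS — after: cnt=7, r=6 — ok
T0 LOAD — after: cnt=7, r=7 — load
T0 CAS — after: cnt=8, r=7 — ok
Flip is step 10.

step = 10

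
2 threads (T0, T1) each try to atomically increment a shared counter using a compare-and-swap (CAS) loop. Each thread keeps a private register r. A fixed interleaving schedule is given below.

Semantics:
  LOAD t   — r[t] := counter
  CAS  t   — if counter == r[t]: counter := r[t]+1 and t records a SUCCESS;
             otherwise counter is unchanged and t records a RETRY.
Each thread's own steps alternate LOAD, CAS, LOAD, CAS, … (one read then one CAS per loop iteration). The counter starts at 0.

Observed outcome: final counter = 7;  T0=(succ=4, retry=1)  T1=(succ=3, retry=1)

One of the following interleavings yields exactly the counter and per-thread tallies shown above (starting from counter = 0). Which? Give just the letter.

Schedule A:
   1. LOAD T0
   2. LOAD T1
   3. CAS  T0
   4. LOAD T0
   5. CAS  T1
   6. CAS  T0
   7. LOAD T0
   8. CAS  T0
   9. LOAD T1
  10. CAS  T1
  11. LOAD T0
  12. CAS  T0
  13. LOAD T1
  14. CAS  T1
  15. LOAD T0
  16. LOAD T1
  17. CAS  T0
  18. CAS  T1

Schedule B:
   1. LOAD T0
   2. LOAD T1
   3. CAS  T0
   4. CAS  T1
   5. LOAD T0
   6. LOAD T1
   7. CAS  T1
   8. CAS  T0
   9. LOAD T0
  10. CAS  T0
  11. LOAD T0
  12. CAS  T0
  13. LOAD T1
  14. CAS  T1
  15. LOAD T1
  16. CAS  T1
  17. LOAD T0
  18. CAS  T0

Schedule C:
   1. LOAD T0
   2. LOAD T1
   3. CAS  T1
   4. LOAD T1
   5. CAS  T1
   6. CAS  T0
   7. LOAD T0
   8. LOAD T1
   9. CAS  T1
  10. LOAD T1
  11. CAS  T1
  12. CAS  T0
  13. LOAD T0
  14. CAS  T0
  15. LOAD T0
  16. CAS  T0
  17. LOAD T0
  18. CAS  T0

Simulating candidate B:
#1 T0 reads 0
#2 T1 reads 0
#3 T0 CAS(0→1) writes; counter now 1
#4 T1 CAS(0→1) fails; counter now 1
#5 T0 reads 1
#6 T1 reads 1
#7 T1 CAS(1→2) writes; counter now 2
#8 T0 CAS(1→2) fails; counter now 2
#9 T0 reads 2
#10 T0 CAS(2→3) writes; counter now 3
#11 T0 reads 3
#12 T0 CAS(3→4) writes; counter now 4
#13 T1 reads 4
#14 T1 CAS(4→5) writes; counter now 5
#15 T1 reads 5
#16 T1 CAS(5→6) writes; counter now 6
#17 T0 reads 6
#18 T0 CAS(6→7) writes; counter now 7

B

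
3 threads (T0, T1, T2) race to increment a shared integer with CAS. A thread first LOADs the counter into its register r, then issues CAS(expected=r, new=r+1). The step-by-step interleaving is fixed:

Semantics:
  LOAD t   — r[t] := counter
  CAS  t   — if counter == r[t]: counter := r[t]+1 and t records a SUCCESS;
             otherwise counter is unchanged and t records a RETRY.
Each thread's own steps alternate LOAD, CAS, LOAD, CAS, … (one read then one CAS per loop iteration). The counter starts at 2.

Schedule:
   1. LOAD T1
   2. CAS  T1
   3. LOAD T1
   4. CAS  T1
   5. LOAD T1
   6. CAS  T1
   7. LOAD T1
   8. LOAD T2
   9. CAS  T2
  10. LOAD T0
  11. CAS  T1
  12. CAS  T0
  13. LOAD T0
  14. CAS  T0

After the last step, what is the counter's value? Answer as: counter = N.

counter = 8

   1) LOAD T1:  M=2  r_T1=2
   2) CAS  T1:  M=3  r_T1=2 ✓
   3) LOAD T1:  M=3  r_T1=3
   4) CAS  T1:  M=4  r_T1=3 ✓
   5) LOAD T1:  M=4  r_T1=4
   6) CAS  T1:  M=5  r_T1=4 ✓
   7) LOAD T1:  M=5  r_T1=5
   8) LOAD T2:  M=5  r_T2=5
   9) CAS  T2:  M=6  r_T2=5 ✓
  10) LOAD T0:  M=6  r_T0=6
  11) CAS  T1:  M=6  r_T1=5 ✗
  12) CAS  T0:  M=7  r_T0=6 ✓
  13) LOAD T0:  M=7  r_T0=7
  14) CAS  T0:  M=8  r_T0=7 ✓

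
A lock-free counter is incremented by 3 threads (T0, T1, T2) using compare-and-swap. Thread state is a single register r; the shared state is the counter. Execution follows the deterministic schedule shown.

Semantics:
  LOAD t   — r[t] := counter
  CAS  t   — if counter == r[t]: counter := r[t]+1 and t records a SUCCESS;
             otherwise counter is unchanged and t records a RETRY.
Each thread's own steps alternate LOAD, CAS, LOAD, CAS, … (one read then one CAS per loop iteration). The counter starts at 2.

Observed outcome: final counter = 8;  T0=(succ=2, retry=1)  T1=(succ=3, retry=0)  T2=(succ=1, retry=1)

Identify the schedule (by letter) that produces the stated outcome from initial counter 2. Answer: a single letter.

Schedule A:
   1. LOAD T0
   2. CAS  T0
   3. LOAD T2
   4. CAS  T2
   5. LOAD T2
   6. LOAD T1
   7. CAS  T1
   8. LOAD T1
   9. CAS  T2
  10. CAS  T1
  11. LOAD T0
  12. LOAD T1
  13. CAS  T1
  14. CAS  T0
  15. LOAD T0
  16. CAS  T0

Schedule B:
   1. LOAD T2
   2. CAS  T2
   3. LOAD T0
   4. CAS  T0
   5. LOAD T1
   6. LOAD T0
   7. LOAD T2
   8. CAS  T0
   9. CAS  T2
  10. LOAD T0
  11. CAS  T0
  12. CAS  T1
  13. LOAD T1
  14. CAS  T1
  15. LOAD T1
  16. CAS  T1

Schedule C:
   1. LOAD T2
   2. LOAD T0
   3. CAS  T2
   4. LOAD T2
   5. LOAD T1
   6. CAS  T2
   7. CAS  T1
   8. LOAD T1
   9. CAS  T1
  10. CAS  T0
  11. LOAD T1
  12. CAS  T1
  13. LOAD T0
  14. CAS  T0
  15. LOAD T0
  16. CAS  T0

A

Tracing schedule A:
1. LOAD T0 → mem=2 r[T0]=2 [LOAD]
2. CAS T0 → mem=3 r[T0]=2 [OK]
3. LOAD T2 → mem=3 r[T2]=3 [LOAD]
4. CAS T2 → mem=4 r[T2]=3 [OK]
5. LOAD T2 → mem=4 r[T2]=4 [LOAD]
6. LOAD T1 → mem=4 r[T1]=4 [LOAD]
7. CAS T1 → mem=5 r[T1]=4 [OK]
8. LOAD T1 → mem=5 r[T1]=5 [LOAD]
9. CAS T2 → mem=5 r[T2]=4 [RETRY]
10. CAS T1 → mem=6 r[T1]=5 [OK]
11. LOAD T0 → mem=6 r[T0]=6 [LOAD]
12. LOAD T1 → mem=6 r[T1]=6 [LOAD]
13. CAS T1 → mem=7 r[T1]=6 [OK]
14. CAS T0 → mem=7 r[T0]=6 [RETRY]
15. LOAD T0 → mem=7 r[T0]=7 [LOAD]
16. CAS T0 → mem=8 r[T0]=7 [OK]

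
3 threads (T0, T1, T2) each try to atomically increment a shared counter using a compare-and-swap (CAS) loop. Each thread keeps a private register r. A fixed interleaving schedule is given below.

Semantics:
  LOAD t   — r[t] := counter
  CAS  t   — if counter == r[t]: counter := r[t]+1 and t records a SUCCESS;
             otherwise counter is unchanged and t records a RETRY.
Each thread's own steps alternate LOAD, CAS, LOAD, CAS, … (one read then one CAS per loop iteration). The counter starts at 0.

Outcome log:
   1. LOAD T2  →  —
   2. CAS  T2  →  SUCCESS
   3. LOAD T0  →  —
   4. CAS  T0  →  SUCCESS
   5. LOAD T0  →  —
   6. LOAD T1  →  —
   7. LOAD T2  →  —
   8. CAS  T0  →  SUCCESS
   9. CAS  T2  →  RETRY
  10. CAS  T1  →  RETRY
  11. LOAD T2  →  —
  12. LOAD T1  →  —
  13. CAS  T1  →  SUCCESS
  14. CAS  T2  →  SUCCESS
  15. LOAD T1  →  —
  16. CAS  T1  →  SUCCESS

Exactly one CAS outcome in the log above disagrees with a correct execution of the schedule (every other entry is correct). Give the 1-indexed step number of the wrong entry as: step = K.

Correct run:
[1] T2.load  rd  (counter 0, T2.r 0)
[2] T2.cas  hit  (counter 1, T2.r 0)
[3] T0.load  rd  (counter 1, T0.r 1)
[4] T0.cas  hit  (counter 2, T0.r 1)
[5] T0.load  rd  (counter 2, T0.r 2)
[6] T1.load  rd  (counter 2, T1.r 2)
[7] T2.load  rd  (counter 2, T2.r 2)
[8] T0.cas  hit  (counter 3, T0.r 2)
[9] T2.cas  miss  (counter 3, T2.r 2)
[10] T1.cas  miss  (counter 3, T1.r 2)
[11] T2.load  rd  (counter 3, T2.r 3)
[12] T1.load  rd  (counter 3, T1.r 3)
[13] T1.cas  hit  (counter 4, T1.r 3)
[14] T2.cas  miss  (counter 4, T2.r 3)
[15] T1.load  rd  (counter 4, T1.r 4)
[16] T1.cas  hit  (counter 5, T1.r 4)
Mismatch at 14.

step = 14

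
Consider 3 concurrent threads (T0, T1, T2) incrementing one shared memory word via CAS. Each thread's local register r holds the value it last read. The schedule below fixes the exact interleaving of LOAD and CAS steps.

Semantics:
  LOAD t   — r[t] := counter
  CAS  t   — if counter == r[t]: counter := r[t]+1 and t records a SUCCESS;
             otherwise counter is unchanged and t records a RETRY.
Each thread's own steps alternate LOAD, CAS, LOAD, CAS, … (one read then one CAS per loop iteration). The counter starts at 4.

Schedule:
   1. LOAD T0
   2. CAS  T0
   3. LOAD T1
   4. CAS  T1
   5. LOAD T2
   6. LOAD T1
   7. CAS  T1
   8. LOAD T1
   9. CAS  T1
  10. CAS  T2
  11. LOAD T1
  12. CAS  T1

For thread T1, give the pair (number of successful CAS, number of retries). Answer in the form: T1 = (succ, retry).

step 1: T0 LOAD ⇒ load; ctr=4 reg=4
step 2: T0 CAS ⇒ ok; ctr=5 reg=4
step 3: T1 LOAD ⇒ load; ctr=5 reg=5
step 4: T1 CAS ⇒ ok; ctr=6 reg=5
step 5: T2 LOAD ⇒ load; ctr=6 reg=6
step 6: T1 LOAD ⇒ load; ctr=6 reg=6
step 7: T1 CAS ⇒ ok; ctr=7 reg=6
step 8: T1 LOAD ⇒ load; ctr=7 reg=7
step 9: T1 CAS ⇒ ok; ctr=8 reg=7
step 10: T2 CAS ⇒ retry; ctr=8 reg=6
step 11: T1 LOAD ⇒ load; ctr=8 reg=8
step 12: T1 CAS ⇒ ok; ctr=9 reg=8

T1 = (4, 0)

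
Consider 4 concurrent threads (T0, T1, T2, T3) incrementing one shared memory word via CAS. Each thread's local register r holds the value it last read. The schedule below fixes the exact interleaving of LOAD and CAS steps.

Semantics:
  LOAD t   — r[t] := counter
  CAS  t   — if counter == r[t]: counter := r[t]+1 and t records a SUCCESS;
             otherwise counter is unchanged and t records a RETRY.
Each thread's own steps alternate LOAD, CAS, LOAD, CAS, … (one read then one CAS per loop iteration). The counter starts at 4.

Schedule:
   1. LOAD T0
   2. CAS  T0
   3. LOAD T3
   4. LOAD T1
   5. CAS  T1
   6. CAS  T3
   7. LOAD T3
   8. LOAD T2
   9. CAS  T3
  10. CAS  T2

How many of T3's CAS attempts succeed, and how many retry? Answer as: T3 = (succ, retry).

step 1: T0 LOAD ⇒ load; ctr=4 reg=4
step 2: T0 CAS ⇒ ok; ctr=5 reg=4
step 3: T3 LOAD ⇒ load; ctr=5 reg=5
step 4: T1 LOAD ⇒ load; ctr=5 reg=5
step 5: T1 CAS ⇒ ok; ctr=6 reg=5
step 6: T3 CAS ⇒ retry; ctr=6 reg=5
step 7: T3 LOAD ⇒ load; ctr=6 reg=6
step 8: T2 LOAD ⇒ load; ctr=6 reg=6
step 9: T3 CAS ⇒ ok; ctr=7 reg=6
step 10: T2 CAS ⇒ retry; ctr=7 reg=6

T3 = (1, 1)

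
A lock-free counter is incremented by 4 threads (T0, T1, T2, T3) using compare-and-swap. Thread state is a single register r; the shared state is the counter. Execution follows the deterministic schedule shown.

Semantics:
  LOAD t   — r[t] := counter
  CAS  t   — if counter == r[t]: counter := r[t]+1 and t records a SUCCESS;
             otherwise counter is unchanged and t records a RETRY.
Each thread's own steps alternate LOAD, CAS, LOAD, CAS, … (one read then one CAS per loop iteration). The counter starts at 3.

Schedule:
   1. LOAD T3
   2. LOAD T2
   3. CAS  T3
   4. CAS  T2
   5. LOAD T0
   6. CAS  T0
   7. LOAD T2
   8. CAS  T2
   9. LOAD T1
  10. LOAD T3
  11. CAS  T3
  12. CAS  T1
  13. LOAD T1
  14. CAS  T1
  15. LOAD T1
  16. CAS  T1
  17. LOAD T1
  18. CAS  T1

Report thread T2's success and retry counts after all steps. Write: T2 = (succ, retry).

T3 LOAD — after: cnt=3, r=3 — load
T2 LOAD — after: cnt=3, r=3 — load
T3 CAS — after: cnt=4, r=3 — ok
T2 CAS — after: cnt=4, r=3 — retry
T0 LOAD — after: cnt=4, r=4 — load
T0 CAS — after: cnt=5, r=4 — ok
T2 LOAD — after: cnt=5, r=5 — load
T2 CAS — after: cnt=6, r=5 — ok
T1 LOAD — after: cnt=6, r=6 — load
T3 LOAD — after: cnt=6, r=6 — load
T3 CAS — after: cnt=7, r=6 — ok
T1 CAS — after: cnt=7, r=6 — retry
T1 LOAD — after: cnt=7, r=7 — load
T1 CAS — after: cnt=8, r=7 — ok
T1 LOAD — after: cnt=8, r=8 — load
T1 CAS — after: cnt=9, r=8 — ok
T1 LOAD — after: cnt=9, r=9 — load
T1 CAS — after: cnt=10, r=9 — ok

T2 = (1, 1)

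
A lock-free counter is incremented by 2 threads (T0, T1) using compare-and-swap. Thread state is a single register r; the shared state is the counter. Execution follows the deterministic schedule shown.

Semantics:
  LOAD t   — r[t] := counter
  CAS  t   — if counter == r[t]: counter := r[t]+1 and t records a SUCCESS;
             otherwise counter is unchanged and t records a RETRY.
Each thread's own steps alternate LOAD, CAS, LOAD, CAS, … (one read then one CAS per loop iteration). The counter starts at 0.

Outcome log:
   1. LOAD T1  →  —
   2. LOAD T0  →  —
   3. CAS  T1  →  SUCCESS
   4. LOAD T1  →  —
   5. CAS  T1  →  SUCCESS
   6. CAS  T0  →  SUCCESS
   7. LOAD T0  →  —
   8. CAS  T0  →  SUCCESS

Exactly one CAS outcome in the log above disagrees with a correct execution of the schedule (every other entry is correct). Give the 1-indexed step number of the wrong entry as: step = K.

step = 6

Correct run:
1. LOAD T1 → mem=0 r[T1]=0 [LOAD]
2. LOAD T0 → mem=0 r[T0]=0 [LOAD]
3. CAS T1 → mem=1 r[T1]=0 [OK]
4. LOAD T1 → mem=1 r[T1]=1 [LOAD]
5. CAS T1 → mem=2 r[T1]=1 [OK]
6. CAS T0 → mem=2 r[T0]=0 [RETRY]
7. LOAD T0 → mem=2 r[T0]=2 [LOAD]
8. CAS T0 → mem=3 r[T0]=2 [OK]
Log disagrees first at step 6.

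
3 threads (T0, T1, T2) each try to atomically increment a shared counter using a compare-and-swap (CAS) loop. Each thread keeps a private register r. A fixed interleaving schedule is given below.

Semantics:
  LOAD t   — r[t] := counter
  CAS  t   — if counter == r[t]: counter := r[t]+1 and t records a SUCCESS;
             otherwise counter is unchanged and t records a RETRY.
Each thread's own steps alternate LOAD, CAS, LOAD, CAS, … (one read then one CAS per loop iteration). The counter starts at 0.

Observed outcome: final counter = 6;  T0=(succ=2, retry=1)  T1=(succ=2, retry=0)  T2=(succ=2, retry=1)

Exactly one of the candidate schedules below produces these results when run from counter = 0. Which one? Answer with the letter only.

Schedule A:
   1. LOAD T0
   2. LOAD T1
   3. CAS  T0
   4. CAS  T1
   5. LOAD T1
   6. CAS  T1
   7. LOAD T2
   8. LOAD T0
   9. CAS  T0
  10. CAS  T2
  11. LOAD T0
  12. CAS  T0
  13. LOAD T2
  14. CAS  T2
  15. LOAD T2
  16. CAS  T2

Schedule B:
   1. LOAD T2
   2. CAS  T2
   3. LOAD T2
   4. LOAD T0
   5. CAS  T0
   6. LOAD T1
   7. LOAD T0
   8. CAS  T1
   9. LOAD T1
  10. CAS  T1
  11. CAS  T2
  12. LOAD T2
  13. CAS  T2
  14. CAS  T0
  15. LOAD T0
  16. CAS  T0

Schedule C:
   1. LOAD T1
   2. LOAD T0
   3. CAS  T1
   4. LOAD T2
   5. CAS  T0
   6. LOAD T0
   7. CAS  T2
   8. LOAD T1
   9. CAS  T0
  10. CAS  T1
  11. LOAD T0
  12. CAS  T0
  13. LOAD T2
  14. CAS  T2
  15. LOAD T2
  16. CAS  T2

B

Simulating candidate B:
1. LOAD T2 → mem=0 r[T2]=0 [LOAD]
2. CAS T2 → mem=1 r[T2]=0 [OK]
3. LOAD T2 → mem=1 r[T2]=1 [LOAD]
4. LOAD T0 → mem=1 r[T0]=1 [LOAD]
5. CAS T0 → mem=2 r[T0]=1 [OK]
6. LOAD T1 → mem=2 r[T1]=2 [LOAD]
7. LOAD T0 → mem=2 r[T0]=2 [LOAD]
8. CAS T1 → mem=3 r[T1]=2 [OK]
9. LOAD T1 → mem=3 r[T1]=3 [LOAD]
10. CAS T1 → mem=4 r[T1]=3 [OK]
11. CAS T2 → mem=4 r[T2]=1 [RETRY]
12. LOAD T2 → mem=4 r[T2]=4 [LOAD]
13. CAS T2 → mem=5 r[T2]=4 [OK]
14. CAS T0 → mem=5 r[T0]=2 [RETRY]
15. LOAD T0 → mem=5 r[T0]=5 [LOAD]
16. CAS T0 → mem=6 r[T0]=5 [OK]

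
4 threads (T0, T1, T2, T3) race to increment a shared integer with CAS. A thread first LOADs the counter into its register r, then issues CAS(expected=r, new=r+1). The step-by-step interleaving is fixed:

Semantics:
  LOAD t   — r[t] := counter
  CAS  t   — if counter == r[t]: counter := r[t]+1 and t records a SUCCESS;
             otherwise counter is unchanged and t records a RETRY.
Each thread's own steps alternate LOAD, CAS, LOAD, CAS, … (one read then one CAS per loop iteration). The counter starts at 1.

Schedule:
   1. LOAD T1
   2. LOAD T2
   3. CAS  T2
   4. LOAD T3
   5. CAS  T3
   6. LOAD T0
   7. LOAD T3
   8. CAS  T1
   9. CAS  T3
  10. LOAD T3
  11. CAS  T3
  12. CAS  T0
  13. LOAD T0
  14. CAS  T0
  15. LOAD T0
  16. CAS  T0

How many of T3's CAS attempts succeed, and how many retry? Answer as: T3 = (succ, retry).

#1 T1 reads 1
#2 T2 reads 1
#3 T2 CAS(1→2) writes; counter now 2
#4 T3 reads 2
#5 T3 CAS(2→3) writes; counter now 3
#6 T0 reads 3
#7 T3 reads 3
#8 T1 CAS(1→2) fails; counter now 3
#9 T3 CAS(3→4) writes; counter now 4
#10 T3 reads 4
#11 T3 CAS(4→5) writes; counter now 5
#12 T0 CAS(3→4) fails; counter now 5
#13 T0 reads 5
#14 T0 CAS(5→6) writes; counter now 6
#15 T0 reads 6
#16 T0 CAS(6→7) writes; counter now 7

T3 = (3, 0)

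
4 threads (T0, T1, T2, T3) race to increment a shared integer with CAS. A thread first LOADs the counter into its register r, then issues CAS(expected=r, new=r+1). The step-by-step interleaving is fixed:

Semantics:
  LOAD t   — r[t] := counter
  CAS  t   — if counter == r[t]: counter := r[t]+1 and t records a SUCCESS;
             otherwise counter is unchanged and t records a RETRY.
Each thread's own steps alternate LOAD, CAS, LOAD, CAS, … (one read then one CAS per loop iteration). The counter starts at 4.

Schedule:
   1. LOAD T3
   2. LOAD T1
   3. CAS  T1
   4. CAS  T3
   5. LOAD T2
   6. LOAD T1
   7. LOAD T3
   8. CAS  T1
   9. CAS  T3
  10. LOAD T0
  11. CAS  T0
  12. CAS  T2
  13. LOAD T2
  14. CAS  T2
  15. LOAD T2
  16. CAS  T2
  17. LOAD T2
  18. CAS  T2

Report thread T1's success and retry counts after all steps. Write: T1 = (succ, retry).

   1) LOAD T3:  M=4  r_T3=4
   2) LOAD T1:  M=4  r_T1=4
   3) CAS  T1:  M=5  r_T1=4 ✓
   4) CAS  T3:  M=5  r_T3=4 ✗
   5) LOAD T2:  M=5  r_T2=5
   6) LOAD T1:  M=5  r_T1=5
   7) LOAD T3:  M=5  r_T3=5
   8) CAS  T1:  M=6  r_T1=5 ✓
   9) CAS  T3:  M=6  r_T3=5 ✗
  10) LOAD T0:  M=6  r_T0=6
  11) CAS  T0:  M=7  r_T0=6 ✓
  12) CAS  T2:  M=7  r_T2=5 ✗
  13) LOAD T2:  M=7  r_T2=7
  14) CAS  T2:  M=8  r_T2=7 ✓
  15) LOAD T2:  M=8  r_T2=8
  16) CAS  T2:  M=9  r_T2=8 ✓
  17) LOAD T2:  M=9  r_T2=9
  18) CAS  T2:  M=10  r_T2=9 ✓

T1 = (2, 0)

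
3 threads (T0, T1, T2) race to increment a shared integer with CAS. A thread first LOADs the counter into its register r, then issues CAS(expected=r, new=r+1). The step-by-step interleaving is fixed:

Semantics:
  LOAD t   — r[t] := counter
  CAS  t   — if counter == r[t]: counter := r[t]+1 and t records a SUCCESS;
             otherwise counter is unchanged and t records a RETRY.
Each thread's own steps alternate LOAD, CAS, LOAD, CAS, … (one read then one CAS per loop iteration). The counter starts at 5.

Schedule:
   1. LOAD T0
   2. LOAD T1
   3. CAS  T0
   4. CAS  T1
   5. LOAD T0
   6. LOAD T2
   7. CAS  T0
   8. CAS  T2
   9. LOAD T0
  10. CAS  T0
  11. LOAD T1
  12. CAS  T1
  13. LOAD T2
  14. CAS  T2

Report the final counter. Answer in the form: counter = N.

#1 T0 reads 5
#2 T1 reads 5
#3 T0 CAS(5→6) writes; counter now 6
#4 T1 CAS(5→6) fails; counter now 6
#5 T0 reads 6
#6 T2 reads 6
#7 T0 CAS(6→7) writes; counter now 7
#8 T2 CAS(6→7) fails; counter now 7
#9 T0 reads 7
#10 T0 CAS(7→8) writes; counter now 8
#11 T1 reads 8
#12 T1 CAS(8→9) writes; counter now 9
#13 T2 reads 9
#14 T2 CAS(9→10) writes; counter now 10

counter = 10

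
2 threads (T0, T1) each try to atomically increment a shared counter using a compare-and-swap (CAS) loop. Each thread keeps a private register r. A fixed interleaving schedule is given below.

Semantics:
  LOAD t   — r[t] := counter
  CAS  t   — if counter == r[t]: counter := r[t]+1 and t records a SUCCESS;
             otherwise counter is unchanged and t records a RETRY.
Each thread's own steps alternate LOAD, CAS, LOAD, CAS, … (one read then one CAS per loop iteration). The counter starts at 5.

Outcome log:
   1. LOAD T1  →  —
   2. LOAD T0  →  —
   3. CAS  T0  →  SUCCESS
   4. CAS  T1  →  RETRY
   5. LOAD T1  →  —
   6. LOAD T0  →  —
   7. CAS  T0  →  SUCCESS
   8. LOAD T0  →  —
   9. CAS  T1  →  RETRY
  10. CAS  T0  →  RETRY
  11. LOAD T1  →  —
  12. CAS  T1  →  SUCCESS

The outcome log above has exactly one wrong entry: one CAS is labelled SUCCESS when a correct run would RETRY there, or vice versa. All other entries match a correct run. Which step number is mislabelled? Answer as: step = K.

step = 10

Correct run:
   1) LOAD T1:  M=5  r_T1=5
   2) LOAD T0:  M=5  r_T0=5
   3) CAS  T0:  M=6  r_T0=5 ✓
   4) CAS  T1:  M=6  r_T1=5 ✗
   5) LOAD T1:  M=6  r_T1=6
   6) LOAD T0:  M=6  r_T0=6
   7) CAS  T0:  M=7  r_T0=6 ✓
   8) LOAD T0:  M=7  r_T0=7
   9) CAS  T1:  M=7  r_T1=6 ✗
  10) CAS  T0:  M=8  r_T0=7 ✓
  11) LOAD T1:  M=8  r_T1=8
  12) CAS  T1:  M=9  r_T1=8 ✓
Flip is step 10.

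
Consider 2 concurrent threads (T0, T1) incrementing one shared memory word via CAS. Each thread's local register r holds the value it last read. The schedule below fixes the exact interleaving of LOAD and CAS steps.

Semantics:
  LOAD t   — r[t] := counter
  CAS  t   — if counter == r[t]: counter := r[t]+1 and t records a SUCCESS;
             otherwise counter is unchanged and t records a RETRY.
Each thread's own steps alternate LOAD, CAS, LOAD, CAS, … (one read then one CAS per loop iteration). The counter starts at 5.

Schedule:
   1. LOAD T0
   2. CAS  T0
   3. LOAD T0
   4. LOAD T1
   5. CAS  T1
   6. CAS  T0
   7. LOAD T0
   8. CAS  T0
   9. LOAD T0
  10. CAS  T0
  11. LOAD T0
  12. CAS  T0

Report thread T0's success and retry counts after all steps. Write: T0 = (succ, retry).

T0 = (4, 1)

1. LOAD T0 → mem=5 r[T0]=5 [LOAD]
2. CAS T0 → mem=6 r[T0]=5 [OK]
3. LOAD T0 → mem=6 r[T0]=6 [LOAD]
4. LOAD T1 → mem=6 r[T1]=6 [LOAD]
5. CAS T1 → mem=7 r[T1]=6 [OK]
6. CAS T0 → mem=7 r[T0]=6 [RETRY]
7. LOAD T0 → mem=7 r[T0]=7 [LOAD]
8. CAS T0 → mem=8 r[T0]=7 [OK]
9. LOAD T0 → mem=8 r[T0]=8 [LOAD]
10. CAS T0 → mem=9 r[T0]=8 [OK]
11. LOAD T0 → mem=9 r[T0]=9 [LOAD]
12. CAS T0 → mem=10 r[T0]=9 [OK]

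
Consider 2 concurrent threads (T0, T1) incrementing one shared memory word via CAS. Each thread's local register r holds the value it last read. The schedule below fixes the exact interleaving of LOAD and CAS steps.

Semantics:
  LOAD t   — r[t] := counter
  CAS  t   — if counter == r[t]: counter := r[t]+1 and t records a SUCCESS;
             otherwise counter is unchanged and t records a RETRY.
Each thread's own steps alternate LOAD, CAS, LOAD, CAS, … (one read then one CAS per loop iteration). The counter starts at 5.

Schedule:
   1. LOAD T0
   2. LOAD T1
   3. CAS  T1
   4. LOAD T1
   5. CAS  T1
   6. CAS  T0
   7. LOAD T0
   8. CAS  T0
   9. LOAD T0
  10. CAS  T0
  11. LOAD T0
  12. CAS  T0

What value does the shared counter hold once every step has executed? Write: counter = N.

#1 T0 reads 5
#2 T1 reads 5
#3 T1 CAS(5→6) writes; counter now 6
#4 T1 reads 6
#5 T1 CAS(6→7) writes; counter now 7
#6 T0 CAS(5→6) fails; counter now 7
#7 T0 reads 7
#8 T0 CAS(7→8) writes; counter now 8
#9 T0 reads 8
#10 T0 CAS(8→9) writes; counter now 9
#11 T0 reads 9
#12 T0 CAS(9→10) writes; counter now 10

counter = 10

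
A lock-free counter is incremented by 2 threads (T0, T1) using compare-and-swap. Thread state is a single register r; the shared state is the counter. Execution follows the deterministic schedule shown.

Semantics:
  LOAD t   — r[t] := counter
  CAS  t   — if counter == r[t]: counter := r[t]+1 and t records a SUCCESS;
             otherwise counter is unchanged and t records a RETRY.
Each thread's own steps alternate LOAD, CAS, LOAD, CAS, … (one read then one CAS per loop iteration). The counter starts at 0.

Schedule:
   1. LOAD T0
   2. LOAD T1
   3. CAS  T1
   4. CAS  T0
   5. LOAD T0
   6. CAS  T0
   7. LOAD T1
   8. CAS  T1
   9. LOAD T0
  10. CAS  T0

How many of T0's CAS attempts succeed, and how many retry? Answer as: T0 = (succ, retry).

1. LOAD T0 → mem=0 r[T0]=0 [LOAD]
2. LOAD T1 → mem=0 r[T1]=0 [LOAD]
3. CAS T1 → mem=1 r[T1]=0 [OK]
4. CAS T0 → mem=1 r[T0]=0 [RETRY]
5. LOAD T0 → mem=1 r[T0]=1 [LOAD]
6. CAS T0 → mem=2 r[T0]=1 [OK]
7. LOAD T1 → mem=2 r[T1]=2 [LOAD]
8. CAS T1 → mem=3 r[T1]=2 [OK]
9. LOAD T0 → mem=3 r[T0]=3 [LOAD]
10. CAS T0 → mem=4 r[T0]=3 [OK]

T0 = (2, 1)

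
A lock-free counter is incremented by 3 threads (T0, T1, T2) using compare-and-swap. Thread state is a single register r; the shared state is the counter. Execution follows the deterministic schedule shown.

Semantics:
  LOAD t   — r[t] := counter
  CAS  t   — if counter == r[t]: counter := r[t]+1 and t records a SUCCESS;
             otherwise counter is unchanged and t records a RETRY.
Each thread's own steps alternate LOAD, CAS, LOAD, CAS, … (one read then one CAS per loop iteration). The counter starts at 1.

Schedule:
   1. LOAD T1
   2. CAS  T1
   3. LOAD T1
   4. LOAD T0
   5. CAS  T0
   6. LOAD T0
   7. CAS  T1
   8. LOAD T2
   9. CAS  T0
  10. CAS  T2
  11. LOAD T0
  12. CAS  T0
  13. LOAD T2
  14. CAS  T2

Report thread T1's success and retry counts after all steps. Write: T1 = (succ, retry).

   1) LOAD T1:  M=1  r_T1=1
   2) CAS  T1:  M=2  r_T1=1 ✓
   3) LOAD T1:  M=2  r_T1=2
   4) LOAD T0:  M=2  r_T0=2
   5) CAS  T0:  M=3  r_T0=2 ✓
   6) LOAD T0:  M=3  r_T0=3
   7) CAS  T1:  M=3  r_T1=2 ✗
   8) LOAD T2:  M=3  r_T2=3
   9) CAS  T0:  M=4  r_T0=3 ✓
  10) CAS  T2:  M=4  r_T2=3 ✗
  11) LOAD T0:  M=4  r_T0=4
  12) CAS  T0:  M=5  r_T0=4 ✓
  13) LOAD T2:  M=5  r_T2=5
  14) CAS  T2:  M=6  r_T2=5 ✓

T1 = (1, 1)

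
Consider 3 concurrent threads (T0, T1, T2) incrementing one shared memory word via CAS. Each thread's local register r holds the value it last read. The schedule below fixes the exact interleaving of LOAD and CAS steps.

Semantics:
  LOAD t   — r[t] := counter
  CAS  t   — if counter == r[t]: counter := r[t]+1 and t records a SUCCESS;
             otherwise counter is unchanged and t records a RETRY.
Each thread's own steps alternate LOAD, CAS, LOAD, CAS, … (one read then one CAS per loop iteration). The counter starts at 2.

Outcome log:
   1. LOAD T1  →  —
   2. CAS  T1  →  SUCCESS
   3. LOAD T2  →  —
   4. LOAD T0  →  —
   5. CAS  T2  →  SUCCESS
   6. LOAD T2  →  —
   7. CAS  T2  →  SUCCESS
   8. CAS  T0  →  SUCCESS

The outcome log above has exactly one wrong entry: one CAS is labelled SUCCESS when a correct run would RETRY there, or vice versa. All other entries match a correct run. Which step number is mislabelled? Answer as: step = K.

step = 8

Reference trace:
1. LOAD T1 → mem=2 r[T1]=2 [LOAD]
2. CAS T1 → mem=3 r[T1]=2 [OK]
3. LOAD T2 → mem=3 r[T2]=3 [LOAD]
4. LOAD T0 → mem=3 r[T0]=3 [LOAD]
5. CAS T2 → mem=4 r[T2]=3 [OK]
6. LOAD T2 → mem=4 r[T2]=4 [LOAD]
7. CAS T2 → mem=5 r[T2]=4 [OK]
8. CAS T0 → mem=5 r[T0]=3 [RETRY]
Flip is step 8.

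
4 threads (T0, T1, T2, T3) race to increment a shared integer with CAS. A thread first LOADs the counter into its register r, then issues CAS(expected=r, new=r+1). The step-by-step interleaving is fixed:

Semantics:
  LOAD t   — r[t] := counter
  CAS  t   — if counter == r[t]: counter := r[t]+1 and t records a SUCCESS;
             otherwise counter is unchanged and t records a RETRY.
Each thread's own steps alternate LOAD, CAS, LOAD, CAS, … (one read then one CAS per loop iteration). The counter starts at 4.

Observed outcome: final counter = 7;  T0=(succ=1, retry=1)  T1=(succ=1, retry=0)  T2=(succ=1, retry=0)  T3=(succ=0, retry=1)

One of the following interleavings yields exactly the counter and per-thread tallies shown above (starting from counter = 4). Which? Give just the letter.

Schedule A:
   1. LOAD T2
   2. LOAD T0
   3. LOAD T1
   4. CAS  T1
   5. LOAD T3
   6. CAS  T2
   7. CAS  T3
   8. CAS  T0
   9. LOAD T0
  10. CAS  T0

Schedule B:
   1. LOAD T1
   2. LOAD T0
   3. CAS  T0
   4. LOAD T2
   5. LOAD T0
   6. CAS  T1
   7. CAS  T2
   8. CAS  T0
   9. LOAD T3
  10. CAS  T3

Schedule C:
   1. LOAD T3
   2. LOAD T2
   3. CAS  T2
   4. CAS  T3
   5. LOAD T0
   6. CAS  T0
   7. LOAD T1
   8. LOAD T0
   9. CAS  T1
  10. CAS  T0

C

Simulating candidate C:
[1] T3.load  rd  (counter 4, T3.r 4)
[2] T2.load  rd  (counter 4, T2.r 4)
[3] T2.cas  hit  (counter 5, T2.r 4)
[4] T3.cas  miss  (counter 5, T3.r 4)
[5] T0.load  rd  (counter 5, T0.r 5)
[6] T0.cas  hit  (counter 6, T0.r 5)
[7] T1.load  rd  (counter 6, T1.r 6)
[8] T0.load  rd  (counter 6, T0.r 6)
[9] T1.cas  hit  (counter 7, T1.r 6)
[10] T0.cas  miss  (counter 7, T0.r 6)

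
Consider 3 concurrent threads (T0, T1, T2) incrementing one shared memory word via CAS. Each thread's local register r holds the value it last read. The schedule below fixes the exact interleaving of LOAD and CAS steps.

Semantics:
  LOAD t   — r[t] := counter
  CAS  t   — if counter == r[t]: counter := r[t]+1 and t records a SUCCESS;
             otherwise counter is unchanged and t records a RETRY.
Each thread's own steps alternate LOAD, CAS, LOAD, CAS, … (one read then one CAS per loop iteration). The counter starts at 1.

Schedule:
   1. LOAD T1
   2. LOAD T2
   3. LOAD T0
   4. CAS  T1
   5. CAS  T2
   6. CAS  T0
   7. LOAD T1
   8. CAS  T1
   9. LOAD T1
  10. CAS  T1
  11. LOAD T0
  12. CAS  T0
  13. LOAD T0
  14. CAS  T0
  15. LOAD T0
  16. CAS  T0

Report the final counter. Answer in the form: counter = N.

counter = 7

   1) LOAD T1:  M=1  r_T1=1
   2) LOAD T2:  M=1  r_T2=1
   3) LOAD T0:  M=1  r_T0=1
   4) CAS  T1:  M=2  r_T1=1 ✓
   5) CAS  T2:  M=2  r_T2=1 ✗
   6) CAS  T0:  M=2  r_T0=1 ✗
   7) LOAD T1:  M=2  r_T1=2
   8) CAS  T1:  M=3  r_T1=2 ✓
   9) LOAD T1:  M=3  r_T1=3
  10) CAS  T1:  M=4  r_T1=3 ✓
  11) LOAD T0:  M=4  r_T0=4
  12) CAS  T0:  M=5  r_T0=4 ✓
  13) LOAD T0:  M=5  r_T0=5
  14) CAS  T0:  M=6  r_T0=5 ✓
  15) LOAD T0:  M=6  r_T0=6
  16) CAS  T0:  M=7  r_T0=6 ✓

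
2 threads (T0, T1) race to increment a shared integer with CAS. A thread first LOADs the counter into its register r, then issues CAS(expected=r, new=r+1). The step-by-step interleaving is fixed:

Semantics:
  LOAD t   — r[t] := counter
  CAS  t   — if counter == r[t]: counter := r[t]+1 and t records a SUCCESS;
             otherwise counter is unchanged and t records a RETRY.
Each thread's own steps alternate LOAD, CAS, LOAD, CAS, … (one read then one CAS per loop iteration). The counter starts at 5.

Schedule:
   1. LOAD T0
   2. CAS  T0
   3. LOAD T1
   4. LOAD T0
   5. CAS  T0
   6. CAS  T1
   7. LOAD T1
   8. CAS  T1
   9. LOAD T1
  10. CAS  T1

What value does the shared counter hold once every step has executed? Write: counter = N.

1. LOAD T0 → mem=5 r[T0]=5 [LOAD]
2. CAS T0 → mem=6 r[T0]=5 [OK]
3. LOAD T1 → mem=6 r[T1]=6 [LOAD]
4. LOAD T0 → mem=6 r[T0]=6 [LOAD]
5. CAS T0 → mem=7 r[T0]=6 [OK]
6. CAS T1 → mem=7 r[T1]=6 [RETRY]
7. LOAD T1 → mem=7 r[T1]=7 [LOAD]
8. CAS T1 → mem=8 r[T1]=7 [OK]
9. LOAD T1 → mem=8 r[T1]=8 [LOAD]
10. CAS T1 → mem=9 r[T1]=8 [OK]

counter = 9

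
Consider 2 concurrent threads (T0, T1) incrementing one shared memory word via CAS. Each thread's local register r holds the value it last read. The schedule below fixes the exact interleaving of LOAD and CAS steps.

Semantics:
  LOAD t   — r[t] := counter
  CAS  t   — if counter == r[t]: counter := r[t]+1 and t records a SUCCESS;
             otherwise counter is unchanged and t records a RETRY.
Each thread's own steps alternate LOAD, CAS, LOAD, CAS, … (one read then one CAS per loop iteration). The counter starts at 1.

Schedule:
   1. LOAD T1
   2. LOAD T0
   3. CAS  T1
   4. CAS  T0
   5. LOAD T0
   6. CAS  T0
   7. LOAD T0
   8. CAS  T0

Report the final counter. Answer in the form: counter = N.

T1 LOAD — after: cnt=1, r=1 — load
T0 LOAD — after: cnt=1, r=1 — load
T1 CAS — after: cnt=2, r=1 — ok
T0 CAS — after: cnt=2, r=1 — retry
T0 LOAD — after: cnt=2, r=2 — load
T0 CAS — after: cnt=3, r=2 — ok
T0 LOAD — after: cnt=3, r=3 — load
T0 CAS — after: cnt=4, r=3 — ok

counter = 4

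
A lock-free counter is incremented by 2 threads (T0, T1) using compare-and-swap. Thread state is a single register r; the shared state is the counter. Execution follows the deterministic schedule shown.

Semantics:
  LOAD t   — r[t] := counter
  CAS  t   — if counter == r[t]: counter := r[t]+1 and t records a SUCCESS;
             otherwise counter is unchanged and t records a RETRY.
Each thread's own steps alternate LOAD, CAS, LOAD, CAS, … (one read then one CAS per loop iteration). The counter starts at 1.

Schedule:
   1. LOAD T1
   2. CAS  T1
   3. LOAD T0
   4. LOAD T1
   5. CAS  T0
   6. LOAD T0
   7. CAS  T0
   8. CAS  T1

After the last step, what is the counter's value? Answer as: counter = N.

counter = 4

step 1: T1 LOAD ⇒ load; ctr=1 reg=1
step 2: T1 CAS ⇒ ok; ctr=2 reg=1
step 3: T0 LOAD ⇒ load; ctr=2 reg=2
step 4: T1 LOAD ⇒ load; ctr=2 reg=2
step 5: T0 CAS ⇒ ok; ctr=3 reg=2
step 6: T0 LOAD ⇒ load; ctr=3 reg=3
step 7: T0 CAS ⇒ ok; ctr=4 reg=3
step 8: T1 CAS ⇒ retry; ctr=4 reg=2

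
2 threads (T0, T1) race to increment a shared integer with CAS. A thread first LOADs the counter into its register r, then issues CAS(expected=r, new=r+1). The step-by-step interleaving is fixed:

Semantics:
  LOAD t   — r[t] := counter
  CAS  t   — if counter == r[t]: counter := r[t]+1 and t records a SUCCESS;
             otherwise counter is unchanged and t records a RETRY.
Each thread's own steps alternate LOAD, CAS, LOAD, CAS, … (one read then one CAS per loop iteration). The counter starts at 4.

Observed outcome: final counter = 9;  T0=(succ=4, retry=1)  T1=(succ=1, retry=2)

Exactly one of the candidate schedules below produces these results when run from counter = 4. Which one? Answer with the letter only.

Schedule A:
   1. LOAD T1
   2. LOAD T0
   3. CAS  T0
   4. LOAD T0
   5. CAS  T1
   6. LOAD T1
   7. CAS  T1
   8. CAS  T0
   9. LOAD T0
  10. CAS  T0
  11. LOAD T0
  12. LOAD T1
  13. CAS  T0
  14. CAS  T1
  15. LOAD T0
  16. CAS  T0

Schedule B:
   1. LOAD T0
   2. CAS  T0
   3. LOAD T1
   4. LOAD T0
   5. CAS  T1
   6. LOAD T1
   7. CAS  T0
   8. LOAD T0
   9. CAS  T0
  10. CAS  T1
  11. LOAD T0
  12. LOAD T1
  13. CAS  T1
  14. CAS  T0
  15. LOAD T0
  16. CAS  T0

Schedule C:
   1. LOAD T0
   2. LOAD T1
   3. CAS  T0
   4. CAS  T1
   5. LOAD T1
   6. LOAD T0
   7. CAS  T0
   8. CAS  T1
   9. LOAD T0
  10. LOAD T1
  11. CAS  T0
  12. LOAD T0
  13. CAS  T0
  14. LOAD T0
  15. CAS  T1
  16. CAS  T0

Tracing schedule A:
step 1: T1 LOAD ⇒ load; ctr=4 reg=4
step 2: T0 LOAD ⇒ load; ctr=4 reg=4
step 3: T0 CAS ⇒ ok; ctr=5 reg=4
step 4: T0 LOAD ⇒ load; ctr=5 reg=5
step 5: T1 CAS ⇒ retry; ctr=5 reg=4
step 6: T1 LOAD ⇒ load; ctr=5 reg=5
step 7: T1 CAS ⇒ ok; ctr=6 reg=5
step 8: T0 CAS ⇒ retry; ctr=6 reg=5
step 9: T0 LOAD ⇒ load; ctr=6 reg=6
step 10: T0 CAS ⇒ ok; ctr=7 reg=6
step 11: T0 LOAD ⇒ load; ctr=7 reg=7
step 12: T1 LOAD ⇒ load; ctr=7 reg=7
step 13: T0 CAS ⇒ ok; ctr=8 reg=7
step 14: T1 CAS ⇒ retry; ctr=8 reg=7
step 15: T0 LOAD ⇒ load; ctr=8 reg=8
step 16: T0 CAS ⇒ ok; ctr=9 reg=8

A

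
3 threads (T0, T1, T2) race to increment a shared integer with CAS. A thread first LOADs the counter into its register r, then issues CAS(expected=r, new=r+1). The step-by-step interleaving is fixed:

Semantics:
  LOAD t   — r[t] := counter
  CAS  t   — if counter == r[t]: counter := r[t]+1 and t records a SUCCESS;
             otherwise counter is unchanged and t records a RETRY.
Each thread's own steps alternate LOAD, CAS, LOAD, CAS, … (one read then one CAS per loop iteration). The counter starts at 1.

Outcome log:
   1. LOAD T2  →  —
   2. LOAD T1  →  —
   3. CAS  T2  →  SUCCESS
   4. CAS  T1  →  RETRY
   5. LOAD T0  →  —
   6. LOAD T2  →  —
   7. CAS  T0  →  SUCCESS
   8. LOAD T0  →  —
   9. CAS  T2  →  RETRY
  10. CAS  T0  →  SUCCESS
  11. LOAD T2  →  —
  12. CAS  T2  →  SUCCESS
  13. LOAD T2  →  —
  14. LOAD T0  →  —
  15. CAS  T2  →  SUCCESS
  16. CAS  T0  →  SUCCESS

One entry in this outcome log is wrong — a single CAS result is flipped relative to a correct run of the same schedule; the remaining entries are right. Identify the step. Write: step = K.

Re-executing:
T2 LOAD — after: cnt=1, r=1 — load
T1 LOAD — after: cnt=1, r=1 — load
T2 CAS — after: cnt=2, r=1 — ok
T1 CAS — after: cnt=2, r=1 — retry
T0 LOAD — after: cnt=2, r=2 — load
T2 LOAD — after: cnt=2, r=2 — load
T0 CAS — after: cnt=3, r=2 — ok
T0 LOAD — after: cnt=3, r=3 — load
T2 CAS — after: cnt=3, r=2 — retry
T0 CAS — after: cnt=4, r=3 — ok
T2 LOAD — after: cnt=4, r=4 — load
T2 CAS — after: cnt=5, r=4 — ok
T2 LOAD — after: cnt=5, r=5 — load
T0 LOAD — after: cnt=5, r=5 — load
T2 CAS — after: cnt=6, r=5 — ok
T0 CAS — after: cnt=6, r=5 — retry
Log disagrees first at step 16.

step = 16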